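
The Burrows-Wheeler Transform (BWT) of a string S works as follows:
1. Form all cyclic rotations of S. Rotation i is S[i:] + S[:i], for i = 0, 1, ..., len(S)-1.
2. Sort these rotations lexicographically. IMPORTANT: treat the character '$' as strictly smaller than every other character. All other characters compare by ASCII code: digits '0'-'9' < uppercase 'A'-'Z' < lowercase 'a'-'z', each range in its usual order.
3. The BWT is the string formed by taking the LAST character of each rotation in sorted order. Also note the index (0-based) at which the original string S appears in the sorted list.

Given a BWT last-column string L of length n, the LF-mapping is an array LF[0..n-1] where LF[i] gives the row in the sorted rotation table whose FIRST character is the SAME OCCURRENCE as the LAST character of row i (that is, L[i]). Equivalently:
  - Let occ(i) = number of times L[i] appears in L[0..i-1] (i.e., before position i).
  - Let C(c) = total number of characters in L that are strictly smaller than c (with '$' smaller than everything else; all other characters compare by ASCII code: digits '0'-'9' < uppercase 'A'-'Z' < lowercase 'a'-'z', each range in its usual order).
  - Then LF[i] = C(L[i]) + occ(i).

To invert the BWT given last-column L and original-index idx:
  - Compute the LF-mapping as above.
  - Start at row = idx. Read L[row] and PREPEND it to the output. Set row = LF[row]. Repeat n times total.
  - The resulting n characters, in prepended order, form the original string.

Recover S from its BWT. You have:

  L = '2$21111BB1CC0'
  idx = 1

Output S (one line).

Answer: 0CCB211111B2$

Derivation:
LF mapping: 7 0 8 2 3 4 5 9 10 6 11 12 1
Walk LF starting at row 1, prepending L[row]:
  step 1: row=1, L[1]='$', prepend. Next row=LF[1]=0
  step 2: row=0, L[0]='2', prepend. Next row=LF[0]=7
  step 3: row=7, L[7]='B', prepend. Next row=LF[7]=9
  step 4: row=9, L[9]='1', prepend. Next row=LF[9]=6
  step 5: row=6, L[6]='1', prepend. Next row=LF[6]=5
  step 6: row=5, L[5]='1', prepend. Next row=LF[5]=4
  step 7: row=4, L[4]='1', prepend. Next row=LF[4]=3
  step 8: row=3, L[3]='1', prepend. Next row=LF[3]=2
  step 9: row=2, L[2]='2', prepend. Next row=LF[2]=8
  step 10: row=8, L[8]='B', prepend. Next row=LF[8]=10
  step 11: row=10, L[10]='C', prepend. Next row=LF[10]=11
  step 12: row=11, L[11]='C', prepend. Next row=LF[11]=12
  step 13: row=12, L[12]='0', prepend. Next row=LF[12]=1
Reversed output: 0CCB211111B2$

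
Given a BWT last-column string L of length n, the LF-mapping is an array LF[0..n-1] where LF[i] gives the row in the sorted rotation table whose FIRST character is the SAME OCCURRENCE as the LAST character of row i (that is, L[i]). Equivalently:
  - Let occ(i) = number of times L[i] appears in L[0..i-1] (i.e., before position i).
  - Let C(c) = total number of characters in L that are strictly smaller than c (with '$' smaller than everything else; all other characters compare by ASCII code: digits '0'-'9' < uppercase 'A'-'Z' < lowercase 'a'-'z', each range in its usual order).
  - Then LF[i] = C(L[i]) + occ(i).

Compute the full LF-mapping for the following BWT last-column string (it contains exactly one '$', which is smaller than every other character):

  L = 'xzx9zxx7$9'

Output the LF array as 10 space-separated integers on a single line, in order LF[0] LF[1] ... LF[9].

Char counts: '$':1, '7':1, '9':2, 'x':4, 'z':2
C (first-col start): C('$')=0, C('7')=1, C('9')=2, C('x')=4, C('z')=8
L[0]='x': occ=0, LF[0]=C('x')+0=4+0=4
L[1]='z': occ=0, LF[1]=C('z')+0=8+0=8
L[2]='x': occ=1, LF[2]=C('x')+1=4+1=5
L[3]='9': occ=0, LF[3]=C('9')+0=2+0=2
L[4]='z': occ=1, LF[4]=C('z')+1=8+1=9
L[5]='x': occ=2, LF[5]=C('x')+2=4+2=6
L[6]='x': occ=3, LF[6]=C('x')+3=4+3=7
L[7]='7': occ=0, LF[7]=C('7')+0=1+0=1
L[8]='$': occ=0, LF[8]=C('$')+0=0+0=0
L[9]='9': occ=1, LF[9]=C('9')+1=2+1=3

Answer: 4 8 5 2 9 6 7 1 0 3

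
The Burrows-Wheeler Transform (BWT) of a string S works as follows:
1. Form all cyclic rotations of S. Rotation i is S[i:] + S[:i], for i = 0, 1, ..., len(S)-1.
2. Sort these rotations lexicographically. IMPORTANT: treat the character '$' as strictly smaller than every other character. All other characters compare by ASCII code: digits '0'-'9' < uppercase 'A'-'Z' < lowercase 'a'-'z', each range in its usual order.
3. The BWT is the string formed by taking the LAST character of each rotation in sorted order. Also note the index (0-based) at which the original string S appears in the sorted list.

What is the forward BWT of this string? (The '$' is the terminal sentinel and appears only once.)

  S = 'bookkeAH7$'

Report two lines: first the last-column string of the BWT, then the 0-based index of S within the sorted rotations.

All 10 rotations (rotation i = S[i:]+S[:i]):
  rot[0] = bookkeAH7$
  rot[1] = ookkeAH7$b
  rot[2] = okkeAH7$bo
  rot[3] = kkeAH7$boo
  rot[4] = keAH7$book
  rot[5] = eAH7$bookk
  rot[6] = AH7$bookke
  rot[7] = H7$bookkeA
  rot[8] = 7$bookkeAH
  rot[9] = $bookkeAH7
Sorted (with $ < everything):
  sorted[0] = $bookkeAH7  (last char: '7')
  sorted[1] = 7$bookkeAH  (last char: 'H')
  sorted[2] = AH7$bookke  (last char: 'e')
  sorted[3] = H7$bookkeA  (last char: 'A')
  sorted[4] = bookkeAH7$  (last char: '$')
  sorted[5] = eAH7$bookk  (last char: 'k')
  sorted[6] = keAH7$book  (last char: 'k')
  sorted[7] = kkeAH7$boo  (last char: 'o')
  sorted[8] = okkeAH7$bo  (last char: 'o')
  sorted[9] = ookkeAH7$b  (last char: 'b')
Last column: 7HeA$kkoob
Original string S is at sorted index 4

Answer: 7HeA$kkoob
4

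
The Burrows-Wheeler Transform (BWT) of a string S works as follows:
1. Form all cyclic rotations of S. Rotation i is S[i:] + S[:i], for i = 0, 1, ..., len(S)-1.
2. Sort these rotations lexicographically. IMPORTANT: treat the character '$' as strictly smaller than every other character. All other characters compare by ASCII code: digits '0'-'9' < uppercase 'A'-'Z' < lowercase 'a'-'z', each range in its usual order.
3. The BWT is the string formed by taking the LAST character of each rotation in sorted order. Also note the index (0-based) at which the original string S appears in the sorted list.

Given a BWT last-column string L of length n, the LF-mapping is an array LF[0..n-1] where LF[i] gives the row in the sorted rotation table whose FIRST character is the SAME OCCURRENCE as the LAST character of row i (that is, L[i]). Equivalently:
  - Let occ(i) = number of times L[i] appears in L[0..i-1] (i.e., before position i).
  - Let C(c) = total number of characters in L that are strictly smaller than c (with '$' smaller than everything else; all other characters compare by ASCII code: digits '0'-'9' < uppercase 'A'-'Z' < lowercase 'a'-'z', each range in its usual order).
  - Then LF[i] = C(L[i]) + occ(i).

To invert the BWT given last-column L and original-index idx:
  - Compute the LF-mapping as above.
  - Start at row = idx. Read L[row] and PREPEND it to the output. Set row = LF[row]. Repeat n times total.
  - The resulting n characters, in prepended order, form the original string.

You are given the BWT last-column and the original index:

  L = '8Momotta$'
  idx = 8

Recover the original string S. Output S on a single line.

LF mapping: 1 2 5 4 6 7 8 3 0
Walk LF starting at row 8, prepending L[row]:
  step 1: row=8, L[8]='$', prepend. Next row=LF[8]=0
  step 2: row=0, L[0]='8', prepend. Next row=LF[0]=1
  step 3: row=1, L[1]='M', prepend. Next row=LF[1]=2
  step 4: row=2, L[2]='o', prepend. Next row=LF[2]=5
  step 5: row=5, L[5]='t', prepend. Next row=LF[5]=7
  step 6: row=7, L[7]='a', prepend. Next row=LF[7]=3
  step 7: row=3, L[3]='m', prepend. Next row=LF[3]=4
  step 8: row=4, L[4]='o', prepend. Next row=LF[4]=6
  step 9: row=6, L[6]='t', prepend. Next row=LF[6]=8
Reversed output: tomatoM8$

Answer: tomatoM8$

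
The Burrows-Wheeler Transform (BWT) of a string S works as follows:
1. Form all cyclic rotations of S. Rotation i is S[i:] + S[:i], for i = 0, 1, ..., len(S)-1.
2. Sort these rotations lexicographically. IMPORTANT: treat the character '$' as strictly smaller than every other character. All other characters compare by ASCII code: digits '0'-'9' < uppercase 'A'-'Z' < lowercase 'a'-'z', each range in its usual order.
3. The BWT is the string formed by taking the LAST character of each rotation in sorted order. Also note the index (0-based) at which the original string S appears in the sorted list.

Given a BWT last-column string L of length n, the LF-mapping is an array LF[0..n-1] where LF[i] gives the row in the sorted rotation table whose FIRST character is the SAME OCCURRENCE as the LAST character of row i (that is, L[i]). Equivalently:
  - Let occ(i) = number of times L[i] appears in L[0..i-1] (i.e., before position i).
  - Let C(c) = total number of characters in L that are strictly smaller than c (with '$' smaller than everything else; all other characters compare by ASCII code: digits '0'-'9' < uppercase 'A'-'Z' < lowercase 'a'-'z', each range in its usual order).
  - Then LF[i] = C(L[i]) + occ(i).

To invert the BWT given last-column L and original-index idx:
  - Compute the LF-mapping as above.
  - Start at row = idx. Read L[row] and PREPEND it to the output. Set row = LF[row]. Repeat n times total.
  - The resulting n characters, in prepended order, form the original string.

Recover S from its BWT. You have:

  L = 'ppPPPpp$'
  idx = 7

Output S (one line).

Answer: pppPPPp$

Derivation:
LF mapping: 4 5 1 2 3 6 7 0
Walk LF starting at row 7, prepending L[row]:
  step 1: row=7, L[7]='$', prepend. Next row=LF[7]=0
  step 2: row=0, L[0]='p', prepend. Next row=LF[0]=4
  step 3: row=4, L[4]='P', prepend. Next row=LF[4]=3
  step 4: row=3, L[3]='P', prepend. Next row=LF[3]=2
  step 5: row=2, L[2]='P', prepend. Next row=LF[2]=1
  step 6: row=1, L[1]='p', prepend. Next row=LF[1]=5
  step 7: row=5, L[5]='p', prepend. Next row=LF[5]=6
  step 8: row=6, L[6]='p', prepend. Next row=LF[6]=7
Reversed output: pppPPPp$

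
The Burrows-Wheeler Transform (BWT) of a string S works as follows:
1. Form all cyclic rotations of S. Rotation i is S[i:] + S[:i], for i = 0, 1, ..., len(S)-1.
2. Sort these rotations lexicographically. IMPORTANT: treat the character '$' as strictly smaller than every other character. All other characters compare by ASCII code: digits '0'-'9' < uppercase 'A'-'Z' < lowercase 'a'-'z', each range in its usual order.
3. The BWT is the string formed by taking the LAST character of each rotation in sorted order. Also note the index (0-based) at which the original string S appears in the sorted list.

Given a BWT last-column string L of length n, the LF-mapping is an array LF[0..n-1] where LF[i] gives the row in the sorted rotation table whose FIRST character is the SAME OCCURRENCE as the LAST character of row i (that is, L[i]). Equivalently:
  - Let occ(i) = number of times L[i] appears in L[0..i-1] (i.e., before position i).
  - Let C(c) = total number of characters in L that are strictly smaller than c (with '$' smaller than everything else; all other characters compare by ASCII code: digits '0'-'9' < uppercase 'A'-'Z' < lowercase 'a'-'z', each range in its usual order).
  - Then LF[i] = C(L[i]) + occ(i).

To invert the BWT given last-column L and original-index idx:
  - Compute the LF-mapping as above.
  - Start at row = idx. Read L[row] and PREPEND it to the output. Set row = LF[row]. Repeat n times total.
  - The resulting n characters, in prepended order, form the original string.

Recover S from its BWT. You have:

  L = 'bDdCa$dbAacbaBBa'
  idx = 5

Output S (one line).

LF mapping: 10 5 14 4 6 0 15 11 1 7 13 12 8 2 3 9
Walk LF starting at row 5, prepending L[row]:
  step 1: row=5, L[5]='$', prepend. Next row=LF[5]=0
  step 2: row=0, L[0]='b', prepend. Next row=LF[0]=10
  step 3: row=10, L[10]='c', prepend. Next row=LF[10]=13
  step 4: row=13, L[13]='B', prepend. Next row=LF[13]=2
  step 5: row=2, L[2]='d', prepend. Next row=LF[2]=14
  step 6: row=14, L[14]='B', prepend. Next row=LF[14]=3
  step 7: row=3, L[3]='C', prepend. Next row=LF[3]=4
  step 8: row=4, L[4]='a', prepend. Next row=LF[4]=6
  step 9: row=6, L[6]='d', prepend. Next row=LF[6]=15
  step 10: row=15, L[15]='a', prepend. Next row=LF[15]=9
  step 11: row=9, L[9]='a', prepend. Next row=LF[9]=7
  step 12: row=7, L[7]='b', prepend. Next row=LF[7]=11
  step 13: row=11, L[11]='b', prepend. Next row=LF[11]=12
  step 14: row=12, L[12]='a', prepend. Next row=LF[12]=8
  step 15: row=8, L[8]='A', prepend. Next row=LF[8]=1
  step 16: row=1, L[1]='D', prepend. Next row=LF[1]=5
Reversed output: DAabbaadaCBdBcb$

Answer: DAabbaadaCBdBcb$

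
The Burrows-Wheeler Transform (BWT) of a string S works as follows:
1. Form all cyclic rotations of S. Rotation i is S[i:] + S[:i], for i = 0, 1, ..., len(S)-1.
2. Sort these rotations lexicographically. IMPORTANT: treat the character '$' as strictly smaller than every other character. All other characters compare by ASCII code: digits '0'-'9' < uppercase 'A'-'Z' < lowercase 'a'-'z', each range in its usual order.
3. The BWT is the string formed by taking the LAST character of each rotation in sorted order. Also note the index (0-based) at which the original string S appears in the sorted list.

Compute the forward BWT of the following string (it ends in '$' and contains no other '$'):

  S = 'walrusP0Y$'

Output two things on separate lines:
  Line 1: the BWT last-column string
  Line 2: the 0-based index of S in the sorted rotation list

All 10 rotations (rotation i = S[i:]+S[:i]):
  rot[0] = walrusP0Y$
  rot[1] = alrusP0Y$w
  rot[2] = lrusP0Y$wa
  rot[3] = rusP0Y$wal
  rot[4] = usP0Y$walr
  rot[5] = sP0Y$walru
  rot[6] = P0Y$walrus
  rot[7] = 0Y$walrusP
  rot[8] = Y$walrusP0
  rot[9] = $walrusP0Y
Sorted (with $ < everything):
  sorted[0] = $walrusP0Y  (last char: 'Y')
  sorted[1] = 0Y$walrusP  (last char: 'P')
  sorted[2] = P0Y$walrus  (last char: 's')
  sorted[3] = Y$walrusP0  (last char: '0')
  sorted[4] = alrusP0Y$w  (last char: 'w')
  sorted[5] = lrusP0Y$wa  (last char: 'a')
  sorted[6] = rusP0Y$wal  (last char: 'l')
  sorted[7] = sP0Y$walru  (last char: 'u')
  sorted[8] = usP0Y$walr  (last char: 'r')
  sorted[9] = walrusP0Y$  (last char: '$')
Last column: YPs0walur$
Original string S is at sorted index 9

Answer: YPs0walur$
9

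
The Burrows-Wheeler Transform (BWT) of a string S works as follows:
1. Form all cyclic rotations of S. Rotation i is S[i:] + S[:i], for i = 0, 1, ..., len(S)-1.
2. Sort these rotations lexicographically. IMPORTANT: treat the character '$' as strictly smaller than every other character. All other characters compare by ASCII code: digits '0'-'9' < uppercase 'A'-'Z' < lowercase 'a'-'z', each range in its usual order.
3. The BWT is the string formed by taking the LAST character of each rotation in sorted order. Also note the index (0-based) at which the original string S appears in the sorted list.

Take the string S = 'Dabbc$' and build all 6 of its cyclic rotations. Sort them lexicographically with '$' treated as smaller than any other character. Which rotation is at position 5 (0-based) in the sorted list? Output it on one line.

All 6 rotations (rotation i = S[i:]+S[:i]):
  rot[0] = Dabbc$
  rot[1] = abbc$D
  rot[2] = bbc$Da
  rot[3] = bc$Dab
  rot[4] = c$Dabb
  rot[5] = $Dabbc
Sorted (with $ < everything):
  sorted[0] = $Dabbc
  sorted[1] = Dabbc$
  sorted[2] = abbc$D
  sorted[3] = bbc$Da
  sorted[4] = bc$Dab
  sorted[5] = c$Dabb
sorted[5] = c$Dabb

Answer: c$Dabb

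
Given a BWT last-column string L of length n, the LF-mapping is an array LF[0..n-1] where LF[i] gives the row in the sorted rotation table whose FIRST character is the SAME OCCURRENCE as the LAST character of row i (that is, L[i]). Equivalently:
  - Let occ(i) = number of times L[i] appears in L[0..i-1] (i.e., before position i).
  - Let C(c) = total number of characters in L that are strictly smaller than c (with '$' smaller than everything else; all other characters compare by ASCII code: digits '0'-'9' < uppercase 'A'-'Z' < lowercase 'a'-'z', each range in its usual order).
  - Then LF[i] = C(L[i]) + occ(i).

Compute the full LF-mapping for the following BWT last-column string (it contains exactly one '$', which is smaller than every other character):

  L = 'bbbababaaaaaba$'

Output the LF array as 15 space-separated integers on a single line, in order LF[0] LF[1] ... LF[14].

Char counts: '$':1, 'a':8, 'b':6
C (first-col start): C('$')=0, C('a')=1, C('b')=9
L[0]='b': occ=0, LF[0]=C('b')+0=9+0=9
L[1]='b': occ=1, LF[1]=C('b')+1=9+1=10
L[2]='b': occ=2, LF[2]=C('b')+2=9+2=11
L[3]='a': occ=0, LF[3]=C('a')+0=1+0=1
L[4]='b': occ=3, LF[4]=C('b')+3=9+3=12
L[5]='a': occ=1, LF[5]=C('a')+1=1+1=2
L[6]='b': occ=4, LF[6]=C('b')+4=9+4=13
L[7]='a': occ=2, LF[7]=C('a')+2=1+2=3
L[8]='a': occ=3, LF[8]=C('a')+3=1+3=4
L[9]='a': occ=4, LF[9]=C('a')+4=1+4=5
L[10]='a': occ=5, LF[10]=C('a')+5=1+5=6
L[11]='a': occ=6, LF[11]=C('a')+6=1+6=7
L[12]='b': occ=5, LF[12]=C('b')+5=9+5=14
L[13]='a': occ=7, LF[13]=C('a')+7=1+7=8
L[14]='$': occ=0, LF[14]=C('$')+0=0+0=0

Answer: 9 10 11 1 12 2 13 3 4 5 6 7 14 8 0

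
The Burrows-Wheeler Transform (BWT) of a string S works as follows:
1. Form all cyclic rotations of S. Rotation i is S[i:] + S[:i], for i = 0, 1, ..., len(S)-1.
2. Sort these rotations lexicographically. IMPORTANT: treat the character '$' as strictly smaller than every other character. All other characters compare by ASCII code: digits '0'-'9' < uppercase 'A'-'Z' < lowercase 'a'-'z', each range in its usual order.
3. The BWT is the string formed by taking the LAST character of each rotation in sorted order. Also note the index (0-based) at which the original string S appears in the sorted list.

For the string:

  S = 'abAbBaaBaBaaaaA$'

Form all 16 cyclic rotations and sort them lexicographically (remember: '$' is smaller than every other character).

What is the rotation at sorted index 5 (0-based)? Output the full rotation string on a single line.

Answer: BaaaaA$abAbBaaBa

Derivation:
All 16 rotations (rotation i = S[i:]+S[:i]):
  rot[0] = abAbBaaBaBaaaaA$
  rot[1] = bAbBaaBaBaaaaA$a
  rot[2] = AbBaaBaBaaaaA$ab
  rot[3] = bBaaBaBaaaaA$abA
  rot[4] = BaaBaBaaaaA$abAb
  rot[5] = aaBaBaaaaA$abAbB
  rot[6] = aBaBaaaaA$abAbBa
  rot[7] = BaBaaaaA$abAbBaa
  rot[8] = aBaaaaA$abAbBaaB
  rot[9] = BaaaaA$abAbBaaBa
  rot[10] = aaaaA$abAbBaaBaB
  rot[11] = aaaA$abAbBaaBaBa
  rot[12] = aaA$abAbBaaBaBaa
  rot[13] = aA$abAbBaaBaBaaa
  rot[14] = A$abAbBaaBaBaaaa
  rot[15] = $abAbBaaBaBaaaaA
Sorted (with $ < everything):
  sorted[0] = $abAbBaaBaBaaaaA
  sorted[1] = A$abAbBaaBaBaaaa
  sorted[2] = AbBaaBaBaaaaA$ab
  sorted[3] = BaBaaaaA$abAbBaa
  sorted[4] = BaaBaBaaaaA$abAb
  sorted[5] = BaaaaA$abAbBaaBa
  sorted[6] = aA$abAbBaaBaBaaa
  sorted[7] = aBaBaaaaA$abAbBa
  sorted[8] = aBaaaaA$abAbBaaB
  sorted[9] = aaA$abAbBaaBaBaa
  sorted[10] = aaBaBaaaaA$abAbB
  sorted[11] = aaaA$abAbBaaBaBa
  sorted[12] = aaaaA$abAbBaaBaB
  sorted[13] = abAbBaaBaBaaaaA$
  sorted[14] = bAbBaaBaBaaaaA$a
  sorted[15] = bBaaBaBaaaaA$abA
sorted[5] = BaaaaA$abAbBaaBa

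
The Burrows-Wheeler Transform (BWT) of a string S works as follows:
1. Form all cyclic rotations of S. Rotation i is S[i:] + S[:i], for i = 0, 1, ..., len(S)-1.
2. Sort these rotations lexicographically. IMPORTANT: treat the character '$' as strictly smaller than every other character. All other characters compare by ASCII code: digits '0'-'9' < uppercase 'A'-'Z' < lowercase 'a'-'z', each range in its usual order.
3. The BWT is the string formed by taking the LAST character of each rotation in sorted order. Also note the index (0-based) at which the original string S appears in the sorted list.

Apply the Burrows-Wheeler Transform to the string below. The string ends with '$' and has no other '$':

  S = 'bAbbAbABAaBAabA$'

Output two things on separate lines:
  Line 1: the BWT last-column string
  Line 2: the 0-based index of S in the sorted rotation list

Answer: AbbBBbbAaAAaAb$A
14

Derivation:
All 16 rotations (rotation i = S[i:]+S[:i]):
  rot[0] = bAbbAbABAaBAabA$
  rot[1] = AbbAbABAaBAabA$b
  rot[2] = bbAbABAaBAabA$bA
  rot[3] = bAbABAaBAabA$bAb
  rot[4] = AbABAaBAabA$bAbb
  rot[5] = bABAaBAabA$bAbbA
  rot[6] = ABAaBAabA$bAbbAb
  rot[7] = BAaBAabA$bAbbAbA
  rot[8] = AaBAabA$bAbbAbAB
  rot[9] = aBAabA$bAbbAbABA
  rot[10] = BAabA$bAbbAbABAa
  rot[11] = AabA$bAbbAbABAaB
  rot[12] = abA$bAbbAbABAaBA
  rot[13] = bA$bAbbAbABAaBAa
  rot[14] = A$bAbbAbABAaBAab
  rot[15] = $bAbbAbABAaBAabA
Sorted (with $ < everything):
  sorted[0] = $bAbbAbABAaBAabA  (last char: 'A')
  sorted[1] = A$bAbbAbABAaBAab  (last char: 'b')
  sorted[2] = ABAaBAabA$bAbbAb  (last char: 'b')
  sorted[3] = AaBAabA$bAbbAbAB  (last char: 'B')
  sorted[4] = AabA$bAbbAbABAaB  (last char: 'B')
  sorted[5] = AbABAaBAabA$bAbb  (last char: 'b')
  sorted[6] = AbbAbABAaBAabA$b  (last char: 'b')
  sorted[7] = BAaBAabA$bAbbAbA  (last char: 'A')
  sorted[8] = BAabA$bAbbAbABAa  (last char: 'a')
  sorted[9] = aBAabA$bAbbAbABA  (last char: 'A')
  sorted[10] = abA$bAbbAbABAaBA  (last char: 'A')
  sorted[11] = bA$bAbbAbABAaBAa  (last char: 'a')
  sorted[12] = bABAaBAabA$bAbbA  (last char: 'A')
  sorted[13] = bAbABAaBAabA$bAb  (last char: 'b')
  sorted[14] = bAbbAbABAaBAabA$  (last char: '$')
  sorted[15] = bbAbABAaBAabA$bA  (last char: 'A')
Last column: AbbBBbbAaAAaAb$A
Original string S is at sorted index 14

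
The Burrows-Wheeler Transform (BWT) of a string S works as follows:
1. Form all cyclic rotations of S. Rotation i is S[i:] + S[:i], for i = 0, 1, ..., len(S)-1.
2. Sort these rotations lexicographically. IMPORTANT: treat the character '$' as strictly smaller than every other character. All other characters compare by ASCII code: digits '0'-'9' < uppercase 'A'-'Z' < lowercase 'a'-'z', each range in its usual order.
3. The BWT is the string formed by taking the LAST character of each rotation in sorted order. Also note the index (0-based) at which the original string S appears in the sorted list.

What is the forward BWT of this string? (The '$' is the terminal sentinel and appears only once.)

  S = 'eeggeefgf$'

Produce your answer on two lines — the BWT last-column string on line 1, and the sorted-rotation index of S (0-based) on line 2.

All 10 rotations (rotation i = S[i:]+S[:i]):
  rot[0] = eeggeefgf$
  rot[1] = eggeefgf$e
  rot[2] = ggeefgf$ee
  rot[3] = geefgf$eeg
  rot[4] = eefgf$eegg
  rot[5] = efgf$eegge
  rot[6] = fgf$eeggee
  rot[7] = gf$eeggeef
  rot[8] = f$eeggeefg
  rot[9] = $eeggeefgf
Sorted (with $ < everything):
  sorted[0] = $eeggeefgf  (last char: 'f')
  sorted[1] = eefgf$eegg  (last char: 'g')
  sorted[2] = eeggeefgf$  (last char: '$')
  sorted[3] = efgf$eegge  (last char: 'e')
  sorted[4] = eggeefgf$e  (last char: 'e')
  sorted[5] = f$eeggeefg  (last char: 'g')
  sorted[6] = fgf$eeggee  (last char: 'e')
  sorted[7] = geefgf$eeg  (last char: 'g')
  sorted[8] = gf$eeggeef  (last char: 'f')
  sorted[9] = ggeefgf$ee  (last char: 'e')
Last column: fg$eegegfe
Original string S is at sorted index 2

Answer: fg$eegegfe
2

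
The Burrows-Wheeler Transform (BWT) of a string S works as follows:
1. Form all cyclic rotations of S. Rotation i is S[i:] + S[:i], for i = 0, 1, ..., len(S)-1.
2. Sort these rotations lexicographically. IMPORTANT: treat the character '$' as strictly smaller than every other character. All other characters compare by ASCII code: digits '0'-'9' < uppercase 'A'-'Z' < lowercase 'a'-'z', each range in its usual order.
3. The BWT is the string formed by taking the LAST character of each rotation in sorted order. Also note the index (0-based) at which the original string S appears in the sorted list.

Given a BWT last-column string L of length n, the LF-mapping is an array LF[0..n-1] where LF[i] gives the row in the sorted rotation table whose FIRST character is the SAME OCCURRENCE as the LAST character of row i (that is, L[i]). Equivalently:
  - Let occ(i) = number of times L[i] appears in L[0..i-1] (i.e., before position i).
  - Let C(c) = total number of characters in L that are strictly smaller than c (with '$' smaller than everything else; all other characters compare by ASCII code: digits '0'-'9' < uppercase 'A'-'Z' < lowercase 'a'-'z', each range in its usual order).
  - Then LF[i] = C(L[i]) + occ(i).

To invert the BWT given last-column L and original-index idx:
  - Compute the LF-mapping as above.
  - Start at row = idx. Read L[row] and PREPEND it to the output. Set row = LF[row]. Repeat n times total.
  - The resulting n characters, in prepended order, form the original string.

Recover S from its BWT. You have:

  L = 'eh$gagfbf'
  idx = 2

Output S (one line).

LF mapping: 3 8 0 6 1 7 4 2 5
Walk LF starting at row 2, prepending L[row]:
  step 1: row=2, L[2]='$', prepend. Next row=LF[2]=0
  step 2: row=0, L[0]='e', prepend. Next row=LF[0]=3
  step 3: row=3, L[3]='g', prepend. Next row=LF[3]=6
  step 4: row=6, L[6]='f', prepend. Next row=LF[6]=4
  step 5: row=4, L[4]='a', prepend. Next row=LF[4]=1
  step 6: row=1, L[1]='h', prepend. Next row=LF[1]=8
  step 7: row=8, L[8]='f', prepend. Next row=LF[8]=5
  step 8: row=5, L[5]='g', prepend. Next row=LF[5]=7
  step 9: row=7, L[7]='b', prepend. Next row=LF[7]=2
Reversed output: bgfhafge$

Answer: bgfhafge$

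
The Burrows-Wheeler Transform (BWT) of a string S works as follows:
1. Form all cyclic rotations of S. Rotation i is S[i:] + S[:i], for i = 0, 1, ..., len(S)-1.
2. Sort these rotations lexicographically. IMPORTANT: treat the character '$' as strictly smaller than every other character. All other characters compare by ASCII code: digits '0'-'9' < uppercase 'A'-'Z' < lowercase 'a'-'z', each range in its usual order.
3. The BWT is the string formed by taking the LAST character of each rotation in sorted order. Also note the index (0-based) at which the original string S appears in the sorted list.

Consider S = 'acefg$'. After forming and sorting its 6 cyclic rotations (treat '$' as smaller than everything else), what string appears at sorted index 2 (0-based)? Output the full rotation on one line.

Answer: cefg$a

Derivation:
All 6 rotations (rotation i = S[i:]+S[:i]):
  rot[0] = acefg$
  rot[1] = cefg$a
  rot[2] = efg$ac
  rot[3] = fg$ace
  rot[4] = g$acef
  rot[5] = $acefg
Sorted (with $ < everything):
  sorted[0] = $acefg
  sorted[1] = acefg$
  sorted[2] = cefg$a
  sorted[3] = efg$ac
  sorted[4] = fg$ace
  sorted[5] = g$acef
sorted[2] = cefg$a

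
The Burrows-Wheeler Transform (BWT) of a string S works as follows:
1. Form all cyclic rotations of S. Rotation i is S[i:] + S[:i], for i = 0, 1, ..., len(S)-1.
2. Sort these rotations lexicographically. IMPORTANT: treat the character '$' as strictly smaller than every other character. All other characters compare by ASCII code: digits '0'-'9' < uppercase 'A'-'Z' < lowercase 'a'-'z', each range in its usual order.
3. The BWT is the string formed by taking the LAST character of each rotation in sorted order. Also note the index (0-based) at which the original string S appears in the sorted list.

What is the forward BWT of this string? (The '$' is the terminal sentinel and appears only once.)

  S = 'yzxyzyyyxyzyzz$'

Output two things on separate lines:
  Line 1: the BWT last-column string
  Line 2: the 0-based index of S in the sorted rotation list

All 15 rotations (rotation i = S[i:]+S[:i]):
  rot[0] = yzxyzyyyxyzyzz$
  rot[1] = zxyzyyyxyzyzz$y
  rot[2] = xyzyyyxyzyzz$yz
  rot[3] = yzyyyxyzyzz$yzx
  rot[4] = zyyyxyzyzz$yzxy
  rot[5] = yyyxyzyzz$yzxyz
  rot[6] = yyxyzyzz$yzxyzy
  rot[7] = yxyzyzz$yzxyzyy
  rot[8] = xyzyzz$yzxyzyyy
  rot[9] = yzyzz$yzxyzyyyx
  rot[10] = zyzz$yzxyzyyyxy
  rot[11] = yzz$yzxyzyyyxyz
  rot[12] = zz$yzxyzyyyxyzy
  rot[13] = z$yzxyzyyyxyzyz
  rot[14] = $yzxyzyyyxyzyzz
Sorted (with $ < everything):
  sorted[0] = $yzxyzyyyxyzyzz  (last char: 'z')
  sorted[1] = xyzyyyxyzyzz$yz  (last char: 'z')
  sorted[2] = xyzyzz$yzxyzyyy  (last char: 'y')
  sorted[3] = yxyzyzz$yzxyzyy  (last char: 'y')
  sorted[4] = yyxyzyzz$yzxyzy  (last char: 'y')
  sorted[5] = yyyxyzyzz$yzxyz  (last char: 'z')
  sorted[6] = yzxyzyyyxyzyzz$  (last char: '$')
  sorted[7] = yzyyyxyzyzz$yzx  (last char: 'x')
  sorted[8] = yzyzz$yzxyzyyyx  (last char: 'x')
  sorted[9] = yzz$yzxyzyyyxyz  (last char: 'z')
  sorted[10] = z$yzxyzyyyxyzyz  (last char: 'z')
  sorted[11] = zxyzyyyxyzyzz$y  (last char: 'y')
  sorted[12] = zyyyxyzyzz$yzxy  (last char: 'y')
  sorted[13] = zyzz$yzxyzyyyxy  (last char: 'y')
  sorted[14] = zz$yzxyzyyyxyzy  (last char: 'y')
Last column: zzyyyz$xxzzyyyy
Original string S is at sorted index 6

Answer: zzyyyz$xxzzyyyy
6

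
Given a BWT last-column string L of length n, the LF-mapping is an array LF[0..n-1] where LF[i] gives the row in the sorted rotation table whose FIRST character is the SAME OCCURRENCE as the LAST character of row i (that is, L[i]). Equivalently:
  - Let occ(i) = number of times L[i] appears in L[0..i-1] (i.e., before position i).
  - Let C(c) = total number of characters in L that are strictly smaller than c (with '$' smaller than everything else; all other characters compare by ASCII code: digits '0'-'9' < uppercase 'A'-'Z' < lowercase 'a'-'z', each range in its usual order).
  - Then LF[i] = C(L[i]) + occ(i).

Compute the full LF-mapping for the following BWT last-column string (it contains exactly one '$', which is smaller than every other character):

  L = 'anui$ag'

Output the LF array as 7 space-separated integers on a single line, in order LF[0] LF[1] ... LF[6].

Char counts: '$':1, 'a':2, 'g':1, 'i':1, 'n':1, 'u':1
C (first-col start): C('$')=0, C('a')=1, C('g')=3, C('i')=4, C('n')=5, C('u')=6
L[0]='a': occ=0, LF[0]=C('a')+0=1+0=1
L[1]='n': occ=0, LF[1]=C('n')+0=5+0=5
L[2]='u': occ=0, LF[2]=C('u')+0=6+0=6
L[3]='i': occ=0, LF[3]=C('i')+0=4+0=4
L[4]='$': occ=0, LF[4]=C('$')+0=0+0=0
L[5]='a': occ=1, LF[5]=C('a')+1=1+1=2
L[6]='g': occ=0, LF[6]=C('g')+0=3+0=3

Answer: 1 5 6 4 0 2 3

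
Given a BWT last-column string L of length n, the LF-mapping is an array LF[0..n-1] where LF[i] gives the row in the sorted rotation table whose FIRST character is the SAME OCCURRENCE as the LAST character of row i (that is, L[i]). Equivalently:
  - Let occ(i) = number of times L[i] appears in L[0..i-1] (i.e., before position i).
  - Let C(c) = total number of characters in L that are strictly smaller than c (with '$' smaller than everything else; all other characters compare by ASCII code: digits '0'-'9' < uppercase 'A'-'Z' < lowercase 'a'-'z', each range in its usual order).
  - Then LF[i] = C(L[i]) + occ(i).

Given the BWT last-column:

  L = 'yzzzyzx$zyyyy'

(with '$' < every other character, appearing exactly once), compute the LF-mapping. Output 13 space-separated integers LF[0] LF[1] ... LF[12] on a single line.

Char counts: '$':1, 'x':1, 'y':6, 'z':5
C (first-col start): C('$')=0, C('x')=1, C('y')=2, C('z')=8
L[0]='y': occ=0, LF[0]=C('y')+0=2+0=2
L[1]='z': occ=0, LF[1]=C('z')+0=8+0=8
L[2]='z': occ=1, LF[2]=C('z')+1=8+1=9
L[3]='z': occ=2, LF[3]=C('z')+2=8+2=10
L[4]='y': occ=1, LF[4]=C('y')+1=2+1=3
L[5]='z': occ=3, LF[5]=C('z')+3=8+3=11
L[6]='x': occ=0, LF[6]=C('x')+0=1+0=1
L[7]='$': occ=0, LF[7]=C('$')+0=0+0=0
L[8]='z': occ=4, LF[8]=C('z')+4=8+4=12
L[9]='y': occ=2, LF[9]=C('y')+2=2+2=4
L[10]='y': occ=3, LF[10]=C('y')+3=2+3=5
L[11]='y': occ=4, LF[11]=C('y')+4=2+4=6
L[12]='y': occ=5, LF[12]=C('y')+5=2+5=7

Answer: 2 8 9 10 3 11 1 0 12 4 5 6 7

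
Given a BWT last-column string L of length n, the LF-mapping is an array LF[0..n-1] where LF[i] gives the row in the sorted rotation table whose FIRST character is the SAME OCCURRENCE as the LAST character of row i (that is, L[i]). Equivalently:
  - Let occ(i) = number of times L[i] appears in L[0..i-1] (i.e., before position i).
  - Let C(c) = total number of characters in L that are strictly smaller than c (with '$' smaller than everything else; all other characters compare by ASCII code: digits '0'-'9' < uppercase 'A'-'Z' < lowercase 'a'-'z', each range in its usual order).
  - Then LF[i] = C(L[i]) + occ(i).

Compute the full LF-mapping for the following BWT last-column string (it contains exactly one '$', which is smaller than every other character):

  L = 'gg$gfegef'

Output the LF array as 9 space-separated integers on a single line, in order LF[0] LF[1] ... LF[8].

Char counts: '$':1, 'e':2, 'f':2, 'g':4
C (first-col start): C('$')=0, C('e')=1, C('f')=3, C('g')=5
L[0]='g': occ=0, LF[0]=C('g')+0=5+0=5
L[1]='g': occ=1, LF[1]=C('g')+1=5+1=6
L[2]='$': occ=0, LF[2]=C('$')+0=0+0=0
L[3]='g': occ=2, LF[3]=C('g')+2=5+2=7
L[4]='f': occ=0, LF[4]=C('f')+0=3+0=3
L[5]='e': occ=0, LF[5]=C('e')+0=1+0=1
L[6]='g': occ=3, LF[6]=C('g')+3=5+3=8
L[7]='e': occ=1, LF[7]=C('e')+1=1+1=2
L[8]='f': occ=1, LF[8]=C('f')+1=3+1=4

Answer: 5 6 0 7 3 1 8 2 4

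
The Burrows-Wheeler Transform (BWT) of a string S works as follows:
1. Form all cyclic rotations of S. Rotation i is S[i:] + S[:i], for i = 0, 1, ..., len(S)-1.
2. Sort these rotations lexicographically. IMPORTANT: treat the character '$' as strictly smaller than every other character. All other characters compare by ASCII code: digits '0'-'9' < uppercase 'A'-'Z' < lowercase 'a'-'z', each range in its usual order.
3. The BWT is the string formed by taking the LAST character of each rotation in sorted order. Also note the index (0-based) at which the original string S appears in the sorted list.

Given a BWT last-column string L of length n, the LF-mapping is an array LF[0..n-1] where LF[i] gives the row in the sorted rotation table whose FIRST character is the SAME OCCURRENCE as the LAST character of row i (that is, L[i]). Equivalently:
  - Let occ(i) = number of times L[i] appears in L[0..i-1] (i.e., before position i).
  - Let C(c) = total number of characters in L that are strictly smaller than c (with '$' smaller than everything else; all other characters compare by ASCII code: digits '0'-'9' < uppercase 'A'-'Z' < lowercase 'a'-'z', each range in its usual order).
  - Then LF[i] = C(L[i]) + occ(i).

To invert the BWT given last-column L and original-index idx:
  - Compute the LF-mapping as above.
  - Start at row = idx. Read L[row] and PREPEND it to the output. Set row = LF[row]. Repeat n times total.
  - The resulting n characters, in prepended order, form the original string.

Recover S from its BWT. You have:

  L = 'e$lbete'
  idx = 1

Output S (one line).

Answer: beetle$

Derivation:
LF mapping: 2 0 5 1 3 6 4
Walk LF starting at row 1, prepending L[row]:
  step 1: row=1, L[1]='$', prepend. Next row=LF[1]=0
  step 2: row=0, L[0]='e', prepend. Next row=LF[0]=2
  step 3: row=2, L[2]='l', prepend. Next row=LF[2]=5
  step 4: row=5, L[5]='t', prepend. Next row=LF[5]=6
  step 5: row=6, L[6]='e', prepend. Next row=LF[6]=4
  step 6: row=4, L[4]='e', prepend. Next row=LF[4]=3
  step 7: row=3, L[3]='b', prepend. Next row=LF[3]=1
Reversed output: beetle$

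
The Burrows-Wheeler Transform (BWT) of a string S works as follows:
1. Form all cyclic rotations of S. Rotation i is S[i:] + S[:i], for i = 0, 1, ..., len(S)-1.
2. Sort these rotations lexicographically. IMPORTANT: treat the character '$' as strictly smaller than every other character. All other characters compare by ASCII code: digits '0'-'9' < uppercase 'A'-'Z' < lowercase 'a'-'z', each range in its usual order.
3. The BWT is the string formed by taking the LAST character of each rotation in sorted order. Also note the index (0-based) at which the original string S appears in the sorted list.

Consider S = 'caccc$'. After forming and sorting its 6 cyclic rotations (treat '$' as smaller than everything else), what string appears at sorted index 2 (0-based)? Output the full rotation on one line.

Answer: c$cacc

Derivation:
All 6 rotations (rotation i = S[i:]+S[:i]):
  rot[0] = caccc$
  rot[1] = accc$c
  rot[2] = ccc$ca
  rot[3] = cc$cac
  rot[4] = c$cacc
  rot[5] = $caccc
Sorted (with $ < everything):
  sorted[0] = $caccc
  sorted[1] = accc$c
  sorted[2] = c$cacc
  sorted[3] = caccc$
  sorted[4] = cc$cac
  sorted[5] = ccc$ca
sorted[2] = c$cacc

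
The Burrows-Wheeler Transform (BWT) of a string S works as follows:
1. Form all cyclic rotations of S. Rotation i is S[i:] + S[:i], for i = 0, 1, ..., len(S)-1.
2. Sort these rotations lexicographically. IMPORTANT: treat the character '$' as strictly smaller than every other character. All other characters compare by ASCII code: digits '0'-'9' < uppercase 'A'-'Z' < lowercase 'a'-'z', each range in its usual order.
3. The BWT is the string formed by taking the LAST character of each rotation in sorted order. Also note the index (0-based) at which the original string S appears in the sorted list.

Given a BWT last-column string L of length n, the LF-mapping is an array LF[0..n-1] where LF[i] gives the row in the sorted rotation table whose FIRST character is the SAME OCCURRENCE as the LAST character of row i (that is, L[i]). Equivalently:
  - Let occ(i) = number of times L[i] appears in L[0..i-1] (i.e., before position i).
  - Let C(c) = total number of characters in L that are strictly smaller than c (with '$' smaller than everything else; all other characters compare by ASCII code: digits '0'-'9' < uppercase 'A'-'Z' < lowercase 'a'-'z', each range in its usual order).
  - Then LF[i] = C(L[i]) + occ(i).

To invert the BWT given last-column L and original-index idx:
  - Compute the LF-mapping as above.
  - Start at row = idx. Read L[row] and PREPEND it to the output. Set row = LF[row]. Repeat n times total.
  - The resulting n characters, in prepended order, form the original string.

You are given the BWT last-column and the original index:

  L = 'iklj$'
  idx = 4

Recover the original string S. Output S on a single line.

Answer: ljki$

Derivation:
LF mapping: 1 3 4 2 0
Walk LF starting at row 4, prepending L[row]:
  step 1: row=4, L[4]='$', prepend. Next row=LF[4]=0
  step 2: row=0, L[0]='i', prepend. Next row=LF[0]=1
  step 3: row=1, L[1]='k', prepend. Next row=LF[1]=3
  step 4: row=3, L[3]='j', prepend. Next row=LF[3]=2
  step 5: row=2, L[2]='l', prepend. Next row=LF[2]=4
Reversed output: ljki$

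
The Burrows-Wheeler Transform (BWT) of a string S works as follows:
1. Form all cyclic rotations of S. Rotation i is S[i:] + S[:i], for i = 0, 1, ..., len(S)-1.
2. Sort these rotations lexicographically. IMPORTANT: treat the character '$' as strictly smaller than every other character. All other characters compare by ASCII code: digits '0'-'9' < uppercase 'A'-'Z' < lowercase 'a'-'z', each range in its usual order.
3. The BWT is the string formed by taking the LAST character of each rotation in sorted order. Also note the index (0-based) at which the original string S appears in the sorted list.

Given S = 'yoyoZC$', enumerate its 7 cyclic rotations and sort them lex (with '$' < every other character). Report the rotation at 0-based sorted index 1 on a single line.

All 7 rotations (rotation i = S[i:]+S[:i]):
  rot[0] = yoyoZC$
  rot[1] = oyoZC$y
  rot[2] = yoZC$yo
  rot[3] = oZC$yoy
  rot[4] = ZC$yoyo
  rot[5] = C$yoyoZ
  rot[6] = $yoyoZC
Sorted (with $ < everything):
  sorted[0] = $yoyoZC
  sorted[1] = C$yoyoZ
  sorted[2] = ZC$yoyo
  sorted[3] = oZC$yoy
  sorted[4] = oyoZC$y
  sorted[5] = yoZC$yo
  sorted[6] = yoyoZC$
sorted[1] = C$yoyoZ

Answer: C$yoyoZ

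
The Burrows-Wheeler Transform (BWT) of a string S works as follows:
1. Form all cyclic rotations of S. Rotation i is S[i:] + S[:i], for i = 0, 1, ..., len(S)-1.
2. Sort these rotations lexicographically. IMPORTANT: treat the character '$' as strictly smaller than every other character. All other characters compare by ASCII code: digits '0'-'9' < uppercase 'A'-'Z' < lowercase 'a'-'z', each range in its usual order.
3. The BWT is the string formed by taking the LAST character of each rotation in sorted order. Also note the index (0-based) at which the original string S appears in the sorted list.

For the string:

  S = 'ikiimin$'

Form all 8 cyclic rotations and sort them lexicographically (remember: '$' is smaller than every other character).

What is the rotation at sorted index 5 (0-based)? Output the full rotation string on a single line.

Answer: kiimin$i

Derivation:
All 8 rotations (rotation i = S[i:]+S[:i]):
  rot[0] = ikiimin$
  rot[1] = kiimin$i
  rot[2] = iimin$ik
  rot[3] = imin$iki
  rot[4] = min$ikii
  rot[5] = in$ikiim
  rot[6] = n$ikiimi
  rot[7] = $ikiimin
Sorted (with $ < everything):
  sorted[0] = $ikiimin
  sorted[1] = iimin$ik
  sorted[2] = ikiimin$
  sorted[3] = imin$iki
  sorted[4] = in$ikiim
  sorted[5] = kiimin$i
  sorted[6] = min$ikii
  sorted[7] = n$ikiimi
sorted[5] = kiimin$i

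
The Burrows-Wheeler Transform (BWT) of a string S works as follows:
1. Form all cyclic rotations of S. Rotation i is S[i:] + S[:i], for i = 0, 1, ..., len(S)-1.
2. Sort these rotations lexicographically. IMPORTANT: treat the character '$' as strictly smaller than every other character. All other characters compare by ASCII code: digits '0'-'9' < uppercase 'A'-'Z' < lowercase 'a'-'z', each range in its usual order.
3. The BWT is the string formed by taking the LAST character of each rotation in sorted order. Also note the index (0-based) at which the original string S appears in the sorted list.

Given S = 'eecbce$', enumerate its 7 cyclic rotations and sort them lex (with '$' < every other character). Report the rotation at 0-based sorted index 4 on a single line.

All 7 rotations (rotation i = S[i:]+S[:i]):
  rot[0] = eecbce$
  rot[1] = ecbce$e
  rot[2] = cbce$ee
  rot[3] = bce$eec
  rot[4] = ce$eecb
  rot[5] = e$eecbc
  rot[6] = $eecbce
Sorted (with $ < everything):
  sorted[0] = $eecbce
  sorted[1] = bce$eec
  sorted[2] = cbce$ee
  sorted[3] = ce$eecb
  sorted[4] = e$eecbc
  sorted[5] = ecbce$e
  sorted[6] = eecbce$
sorted[4] = e$eecbc

Answer: e$eecbc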